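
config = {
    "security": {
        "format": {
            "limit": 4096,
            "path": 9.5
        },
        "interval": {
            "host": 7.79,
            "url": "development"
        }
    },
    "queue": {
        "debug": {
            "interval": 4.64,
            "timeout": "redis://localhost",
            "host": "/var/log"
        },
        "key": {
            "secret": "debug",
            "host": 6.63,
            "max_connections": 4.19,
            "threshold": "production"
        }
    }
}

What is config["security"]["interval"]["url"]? "development"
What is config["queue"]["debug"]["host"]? "/var/log"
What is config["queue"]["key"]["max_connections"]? 4.19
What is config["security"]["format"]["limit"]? 4096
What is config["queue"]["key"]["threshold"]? "production"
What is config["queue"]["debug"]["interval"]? 4.64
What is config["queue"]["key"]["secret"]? "debug"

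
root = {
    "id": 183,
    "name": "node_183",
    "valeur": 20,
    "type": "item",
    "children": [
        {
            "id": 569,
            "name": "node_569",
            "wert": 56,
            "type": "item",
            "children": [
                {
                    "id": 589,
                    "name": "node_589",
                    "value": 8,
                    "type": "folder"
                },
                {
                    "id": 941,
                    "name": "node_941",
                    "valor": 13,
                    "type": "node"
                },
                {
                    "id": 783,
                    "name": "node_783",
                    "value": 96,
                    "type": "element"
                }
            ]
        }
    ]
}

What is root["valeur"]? 20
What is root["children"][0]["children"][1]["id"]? 941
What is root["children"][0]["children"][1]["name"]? "node_941"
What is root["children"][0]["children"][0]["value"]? 8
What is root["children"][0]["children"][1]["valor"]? 13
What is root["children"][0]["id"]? 569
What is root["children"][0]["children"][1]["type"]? "node"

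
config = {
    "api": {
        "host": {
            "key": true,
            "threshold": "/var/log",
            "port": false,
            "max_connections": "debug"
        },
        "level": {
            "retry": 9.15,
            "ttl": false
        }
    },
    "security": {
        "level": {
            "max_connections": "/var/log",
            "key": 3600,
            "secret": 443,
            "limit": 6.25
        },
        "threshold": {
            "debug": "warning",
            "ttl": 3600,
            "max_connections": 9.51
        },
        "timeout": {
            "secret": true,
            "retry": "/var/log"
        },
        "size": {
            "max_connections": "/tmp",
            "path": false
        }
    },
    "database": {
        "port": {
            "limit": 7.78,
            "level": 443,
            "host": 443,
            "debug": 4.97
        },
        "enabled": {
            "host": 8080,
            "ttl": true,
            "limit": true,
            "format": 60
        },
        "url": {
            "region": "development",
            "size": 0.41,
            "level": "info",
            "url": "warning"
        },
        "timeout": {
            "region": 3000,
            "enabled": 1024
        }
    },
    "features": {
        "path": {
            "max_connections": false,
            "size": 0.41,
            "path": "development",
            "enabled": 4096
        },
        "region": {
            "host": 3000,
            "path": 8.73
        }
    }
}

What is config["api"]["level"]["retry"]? 9.15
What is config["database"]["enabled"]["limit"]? True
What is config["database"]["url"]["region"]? "development"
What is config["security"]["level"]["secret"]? 443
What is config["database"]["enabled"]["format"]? 60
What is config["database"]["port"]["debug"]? 4.97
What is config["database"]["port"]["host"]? 443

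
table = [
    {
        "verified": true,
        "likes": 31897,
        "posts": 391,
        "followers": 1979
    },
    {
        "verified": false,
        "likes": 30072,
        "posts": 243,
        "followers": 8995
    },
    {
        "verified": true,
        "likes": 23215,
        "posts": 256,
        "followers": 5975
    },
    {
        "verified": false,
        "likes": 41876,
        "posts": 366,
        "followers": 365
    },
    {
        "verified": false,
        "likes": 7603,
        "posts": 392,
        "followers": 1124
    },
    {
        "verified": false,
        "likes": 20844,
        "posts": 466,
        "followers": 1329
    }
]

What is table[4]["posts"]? 392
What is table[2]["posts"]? 256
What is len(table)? 6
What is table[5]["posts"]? 466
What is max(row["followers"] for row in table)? 8995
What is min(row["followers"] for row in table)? 365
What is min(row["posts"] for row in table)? 243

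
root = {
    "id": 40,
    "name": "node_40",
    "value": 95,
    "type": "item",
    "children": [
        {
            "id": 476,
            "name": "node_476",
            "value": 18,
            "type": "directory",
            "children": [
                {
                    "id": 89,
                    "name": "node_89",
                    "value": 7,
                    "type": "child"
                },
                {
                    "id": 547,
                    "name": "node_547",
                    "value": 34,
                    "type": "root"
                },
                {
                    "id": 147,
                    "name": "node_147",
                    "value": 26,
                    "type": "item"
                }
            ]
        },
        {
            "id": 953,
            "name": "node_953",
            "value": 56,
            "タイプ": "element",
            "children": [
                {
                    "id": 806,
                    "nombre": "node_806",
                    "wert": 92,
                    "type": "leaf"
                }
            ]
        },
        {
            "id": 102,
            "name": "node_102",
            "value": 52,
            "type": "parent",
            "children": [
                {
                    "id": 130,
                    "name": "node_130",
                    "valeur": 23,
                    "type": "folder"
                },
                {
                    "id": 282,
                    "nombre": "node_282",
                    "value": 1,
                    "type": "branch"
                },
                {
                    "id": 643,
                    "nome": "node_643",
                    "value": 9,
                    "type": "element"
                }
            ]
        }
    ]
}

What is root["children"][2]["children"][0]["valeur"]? 23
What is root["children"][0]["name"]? "node_476"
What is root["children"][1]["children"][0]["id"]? 806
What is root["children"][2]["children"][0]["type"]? "folder"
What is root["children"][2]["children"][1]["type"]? "branch"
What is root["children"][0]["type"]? "directory"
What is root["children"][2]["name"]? "node_102"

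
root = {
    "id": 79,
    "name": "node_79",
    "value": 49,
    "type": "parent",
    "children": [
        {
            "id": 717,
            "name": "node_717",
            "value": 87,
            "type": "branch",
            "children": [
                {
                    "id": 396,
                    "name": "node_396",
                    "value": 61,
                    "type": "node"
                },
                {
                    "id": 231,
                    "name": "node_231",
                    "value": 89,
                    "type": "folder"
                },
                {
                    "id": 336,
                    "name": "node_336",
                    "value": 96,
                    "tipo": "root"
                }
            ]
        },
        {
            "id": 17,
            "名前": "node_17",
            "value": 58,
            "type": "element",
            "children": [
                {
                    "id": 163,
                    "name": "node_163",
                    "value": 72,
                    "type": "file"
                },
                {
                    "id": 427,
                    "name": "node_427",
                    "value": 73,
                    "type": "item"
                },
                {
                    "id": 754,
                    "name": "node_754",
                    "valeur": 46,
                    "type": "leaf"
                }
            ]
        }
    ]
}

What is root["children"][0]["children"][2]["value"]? 96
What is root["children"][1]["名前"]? "node_17"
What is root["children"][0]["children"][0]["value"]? 61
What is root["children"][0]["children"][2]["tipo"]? "root"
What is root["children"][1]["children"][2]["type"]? "leaf"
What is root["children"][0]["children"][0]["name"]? "node_396"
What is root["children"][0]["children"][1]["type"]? "folder"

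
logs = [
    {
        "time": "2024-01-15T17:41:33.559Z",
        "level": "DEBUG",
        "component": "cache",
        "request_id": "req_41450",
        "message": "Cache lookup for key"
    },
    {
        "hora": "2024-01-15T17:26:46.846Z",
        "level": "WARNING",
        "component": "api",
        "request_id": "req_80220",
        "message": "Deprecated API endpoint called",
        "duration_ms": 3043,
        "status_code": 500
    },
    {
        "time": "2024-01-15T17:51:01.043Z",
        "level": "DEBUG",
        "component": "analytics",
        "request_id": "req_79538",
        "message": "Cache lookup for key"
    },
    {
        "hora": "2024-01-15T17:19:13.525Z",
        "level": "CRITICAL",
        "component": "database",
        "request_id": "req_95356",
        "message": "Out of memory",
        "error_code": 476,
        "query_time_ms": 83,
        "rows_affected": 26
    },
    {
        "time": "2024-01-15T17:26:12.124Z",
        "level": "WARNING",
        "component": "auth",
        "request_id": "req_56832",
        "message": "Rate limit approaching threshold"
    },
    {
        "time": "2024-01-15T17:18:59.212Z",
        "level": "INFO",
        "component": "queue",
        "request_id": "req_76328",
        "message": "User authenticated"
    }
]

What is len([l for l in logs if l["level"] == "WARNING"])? 2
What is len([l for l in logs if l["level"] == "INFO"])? 1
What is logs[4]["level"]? "WARNING"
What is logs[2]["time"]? "2024-01-15T17:51:01.043Z"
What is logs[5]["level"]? "INFO"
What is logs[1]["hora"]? "2024-01-15T17:26:46.846Z"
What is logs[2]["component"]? "analytics"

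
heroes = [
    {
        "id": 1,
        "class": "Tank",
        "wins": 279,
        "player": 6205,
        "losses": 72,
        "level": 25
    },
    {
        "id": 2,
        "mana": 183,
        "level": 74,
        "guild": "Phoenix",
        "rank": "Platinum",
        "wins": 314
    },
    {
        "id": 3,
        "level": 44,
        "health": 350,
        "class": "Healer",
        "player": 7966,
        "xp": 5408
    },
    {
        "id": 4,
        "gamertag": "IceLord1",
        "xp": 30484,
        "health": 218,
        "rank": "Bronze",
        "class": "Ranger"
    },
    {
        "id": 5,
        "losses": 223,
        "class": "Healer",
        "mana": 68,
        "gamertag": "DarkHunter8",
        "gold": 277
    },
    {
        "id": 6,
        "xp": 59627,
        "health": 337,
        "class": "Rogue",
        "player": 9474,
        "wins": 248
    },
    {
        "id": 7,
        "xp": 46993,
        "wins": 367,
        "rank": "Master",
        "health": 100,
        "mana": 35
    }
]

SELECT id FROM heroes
[1, 2, 3, 4, 5, 6, 7]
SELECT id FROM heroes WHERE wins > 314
[7]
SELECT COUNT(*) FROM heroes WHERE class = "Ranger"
1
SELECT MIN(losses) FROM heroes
72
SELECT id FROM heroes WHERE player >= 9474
[6]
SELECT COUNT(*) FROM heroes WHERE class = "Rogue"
1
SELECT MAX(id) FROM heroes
7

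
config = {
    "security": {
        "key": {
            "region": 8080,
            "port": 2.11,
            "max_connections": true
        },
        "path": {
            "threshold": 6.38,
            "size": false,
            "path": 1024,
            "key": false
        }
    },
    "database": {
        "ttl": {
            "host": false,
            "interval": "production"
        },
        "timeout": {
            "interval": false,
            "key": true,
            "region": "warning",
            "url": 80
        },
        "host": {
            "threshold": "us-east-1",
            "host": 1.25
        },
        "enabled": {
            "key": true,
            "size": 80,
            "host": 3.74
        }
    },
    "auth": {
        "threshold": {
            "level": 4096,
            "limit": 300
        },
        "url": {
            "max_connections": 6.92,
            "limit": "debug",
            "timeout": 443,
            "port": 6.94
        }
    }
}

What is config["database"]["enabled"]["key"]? True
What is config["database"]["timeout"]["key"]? True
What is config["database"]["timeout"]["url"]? 80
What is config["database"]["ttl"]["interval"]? "production"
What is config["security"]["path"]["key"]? False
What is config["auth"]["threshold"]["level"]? 4096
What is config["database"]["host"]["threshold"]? "us-east-1"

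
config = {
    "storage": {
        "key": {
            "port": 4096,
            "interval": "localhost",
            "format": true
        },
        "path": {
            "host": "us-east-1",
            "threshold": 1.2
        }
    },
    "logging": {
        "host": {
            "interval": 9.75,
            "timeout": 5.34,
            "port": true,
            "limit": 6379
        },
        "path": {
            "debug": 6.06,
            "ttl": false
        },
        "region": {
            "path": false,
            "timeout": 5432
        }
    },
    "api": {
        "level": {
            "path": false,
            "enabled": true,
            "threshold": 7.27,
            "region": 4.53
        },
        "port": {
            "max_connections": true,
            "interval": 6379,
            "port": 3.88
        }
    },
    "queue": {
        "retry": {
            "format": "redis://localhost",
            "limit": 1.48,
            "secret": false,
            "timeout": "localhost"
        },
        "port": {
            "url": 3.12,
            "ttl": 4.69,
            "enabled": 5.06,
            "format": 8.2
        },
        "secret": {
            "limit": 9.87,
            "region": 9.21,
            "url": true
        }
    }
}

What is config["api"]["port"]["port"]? 3.88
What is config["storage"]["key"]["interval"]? "localhost"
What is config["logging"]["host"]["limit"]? 6379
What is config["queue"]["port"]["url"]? 3.12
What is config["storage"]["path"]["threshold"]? 1.2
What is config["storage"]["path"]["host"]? "us-east-1"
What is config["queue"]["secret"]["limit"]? 9.87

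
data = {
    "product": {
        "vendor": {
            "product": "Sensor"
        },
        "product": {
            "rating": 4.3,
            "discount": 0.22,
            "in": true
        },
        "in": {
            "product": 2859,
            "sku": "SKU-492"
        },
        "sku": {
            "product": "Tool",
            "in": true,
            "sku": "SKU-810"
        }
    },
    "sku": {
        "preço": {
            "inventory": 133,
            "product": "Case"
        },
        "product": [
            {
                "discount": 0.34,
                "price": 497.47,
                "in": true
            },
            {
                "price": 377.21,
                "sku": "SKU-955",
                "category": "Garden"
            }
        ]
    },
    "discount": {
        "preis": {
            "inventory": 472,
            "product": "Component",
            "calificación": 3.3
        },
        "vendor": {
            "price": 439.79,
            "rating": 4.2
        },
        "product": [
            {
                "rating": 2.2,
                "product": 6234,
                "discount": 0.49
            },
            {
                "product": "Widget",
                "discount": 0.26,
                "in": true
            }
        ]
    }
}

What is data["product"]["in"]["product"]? 2859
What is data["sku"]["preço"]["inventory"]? 133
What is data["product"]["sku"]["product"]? "Tool"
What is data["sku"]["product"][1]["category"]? "Garden"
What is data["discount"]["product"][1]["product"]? "Widget"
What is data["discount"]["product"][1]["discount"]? 0.26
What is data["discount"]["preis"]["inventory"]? 472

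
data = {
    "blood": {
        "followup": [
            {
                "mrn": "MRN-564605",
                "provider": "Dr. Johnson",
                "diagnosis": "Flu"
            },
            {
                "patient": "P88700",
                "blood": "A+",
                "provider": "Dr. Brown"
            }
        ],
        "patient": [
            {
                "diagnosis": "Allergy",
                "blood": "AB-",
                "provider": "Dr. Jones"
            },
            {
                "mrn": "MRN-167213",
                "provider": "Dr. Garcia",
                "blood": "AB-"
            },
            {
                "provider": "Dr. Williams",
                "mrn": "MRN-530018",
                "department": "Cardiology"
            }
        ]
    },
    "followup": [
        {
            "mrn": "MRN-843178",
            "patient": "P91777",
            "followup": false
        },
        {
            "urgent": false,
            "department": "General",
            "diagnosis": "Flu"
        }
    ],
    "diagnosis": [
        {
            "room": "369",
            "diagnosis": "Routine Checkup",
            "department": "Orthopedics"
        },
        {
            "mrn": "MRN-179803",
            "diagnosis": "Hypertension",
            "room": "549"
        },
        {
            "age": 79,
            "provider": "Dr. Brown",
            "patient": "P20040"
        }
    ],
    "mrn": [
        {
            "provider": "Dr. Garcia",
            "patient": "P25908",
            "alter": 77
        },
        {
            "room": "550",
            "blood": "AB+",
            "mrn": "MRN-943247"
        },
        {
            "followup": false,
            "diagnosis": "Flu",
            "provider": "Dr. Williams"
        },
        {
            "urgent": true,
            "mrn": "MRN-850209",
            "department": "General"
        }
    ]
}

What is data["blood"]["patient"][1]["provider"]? "Dr. Garcia"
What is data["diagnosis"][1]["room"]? "549"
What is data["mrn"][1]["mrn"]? "MRN-943247"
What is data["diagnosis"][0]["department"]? "Orthopedics"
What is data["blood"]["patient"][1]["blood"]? "AB-"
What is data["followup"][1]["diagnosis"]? "Flu"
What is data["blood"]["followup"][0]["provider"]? "Dr. Johnson"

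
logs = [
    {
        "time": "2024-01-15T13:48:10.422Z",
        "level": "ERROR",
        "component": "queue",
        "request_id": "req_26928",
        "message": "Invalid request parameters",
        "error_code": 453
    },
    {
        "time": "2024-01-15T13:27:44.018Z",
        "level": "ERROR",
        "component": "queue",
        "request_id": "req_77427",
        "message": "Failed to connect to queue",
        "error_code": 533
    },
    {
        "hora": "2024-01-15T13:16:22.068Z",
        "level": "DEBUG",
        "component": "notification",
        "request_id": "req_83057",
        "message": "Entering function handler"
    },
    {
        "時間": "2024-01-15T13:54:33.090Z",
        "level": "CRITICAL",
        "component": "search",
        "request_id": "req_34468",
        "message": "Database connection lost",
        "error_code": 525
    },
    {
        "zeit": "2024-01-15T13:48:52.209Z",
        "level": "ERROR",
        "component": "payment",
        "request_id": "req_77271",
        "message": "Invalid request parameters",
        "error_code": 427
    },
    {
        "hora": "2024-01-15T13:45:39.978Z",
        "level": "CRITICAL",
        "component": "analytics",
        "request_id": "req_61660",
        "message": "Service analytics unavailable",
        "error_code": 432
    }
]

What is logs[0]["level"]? "ERROR"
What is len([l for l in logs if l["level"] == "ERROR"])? 3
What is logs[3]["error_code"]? 525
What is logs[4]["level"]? "ERROR"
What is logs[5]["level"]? "CRITICAL"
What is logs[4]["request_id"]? "req_77271"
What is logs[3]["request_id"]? "req_34468"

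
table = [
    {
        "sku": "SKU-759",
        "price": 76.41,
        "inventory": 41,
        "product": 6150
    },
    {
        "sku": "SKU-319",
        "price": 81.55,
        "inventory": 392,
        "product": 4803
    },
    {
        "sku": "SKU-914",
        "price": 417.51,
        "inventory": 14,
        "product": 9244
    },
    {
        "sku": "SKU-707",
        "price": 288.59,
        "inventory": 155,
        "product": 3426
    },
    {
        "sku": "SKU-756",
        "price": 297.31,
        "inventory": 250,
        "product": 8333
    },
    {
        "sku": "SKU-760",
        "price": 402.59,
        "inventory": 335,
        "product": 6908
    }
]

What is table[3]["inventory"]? 155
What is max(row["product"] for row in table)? 9244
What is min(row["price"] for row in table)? 76.41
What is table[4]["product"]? 8333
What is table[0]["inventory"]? 41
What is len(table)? 6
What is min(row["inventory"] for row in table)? 14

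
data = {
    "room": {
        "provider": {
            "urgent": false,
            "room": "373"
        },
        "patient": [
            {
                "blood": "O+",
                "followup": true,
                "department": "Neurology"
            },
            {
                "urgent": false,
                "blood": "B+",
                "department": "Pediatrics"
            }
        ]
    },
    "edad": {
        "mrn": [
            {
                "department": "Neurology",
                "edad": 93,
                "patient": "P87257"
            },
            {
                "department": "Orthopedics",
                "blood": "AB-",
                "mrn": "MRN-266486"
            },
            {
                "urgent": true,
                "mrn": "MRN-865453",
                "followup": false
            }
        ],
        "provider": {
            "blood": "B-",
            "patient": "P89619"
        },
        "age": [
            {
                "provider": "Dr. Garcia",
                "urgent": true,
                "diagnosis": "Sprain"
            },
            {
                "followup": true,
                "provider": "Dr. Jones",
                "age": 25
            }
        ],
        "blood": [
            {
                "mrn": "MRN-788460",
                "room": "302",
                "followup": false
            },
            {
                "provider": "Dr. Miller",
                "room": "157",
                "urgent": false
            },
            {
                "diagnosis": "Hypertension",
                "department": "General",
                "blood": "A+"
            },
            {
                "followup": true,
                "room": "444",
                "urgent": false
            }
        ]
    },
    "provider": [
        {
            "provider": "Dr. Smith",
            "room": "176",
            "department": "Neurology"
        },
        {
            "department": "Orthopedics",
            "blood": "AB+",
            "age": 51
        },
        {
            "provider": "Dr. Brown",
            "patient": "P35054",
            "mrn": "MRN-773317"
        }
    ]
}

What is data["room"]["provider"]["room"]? "373"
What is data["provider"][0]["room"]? "176"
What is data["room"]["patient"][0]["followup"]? True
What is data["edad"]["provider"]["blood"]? "B-"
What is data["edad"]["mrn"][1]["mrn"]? "MRN-266486"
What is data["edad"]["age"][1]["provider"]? "Dr. Jones"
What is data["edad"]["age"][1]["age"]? 25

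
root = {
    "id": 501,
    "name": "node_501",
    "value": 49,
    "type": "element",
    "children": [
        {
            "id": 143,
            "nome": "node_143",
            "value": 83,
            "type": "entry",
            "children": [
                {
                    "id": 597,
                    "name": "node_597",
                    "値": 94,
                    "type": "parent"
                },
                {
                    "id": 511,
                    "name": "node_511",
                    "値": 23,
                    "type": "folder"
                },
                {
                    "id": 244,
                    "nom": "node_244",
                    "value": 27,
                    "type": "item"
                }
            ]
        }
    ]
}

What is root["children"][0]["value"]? 83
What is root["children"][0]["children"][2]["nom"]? "node_244"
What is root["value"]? 49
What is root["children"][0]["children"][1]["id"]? 511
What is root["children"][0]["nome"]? "node_143"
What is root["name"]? "node_501"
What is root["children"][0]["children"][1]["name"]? "node_511"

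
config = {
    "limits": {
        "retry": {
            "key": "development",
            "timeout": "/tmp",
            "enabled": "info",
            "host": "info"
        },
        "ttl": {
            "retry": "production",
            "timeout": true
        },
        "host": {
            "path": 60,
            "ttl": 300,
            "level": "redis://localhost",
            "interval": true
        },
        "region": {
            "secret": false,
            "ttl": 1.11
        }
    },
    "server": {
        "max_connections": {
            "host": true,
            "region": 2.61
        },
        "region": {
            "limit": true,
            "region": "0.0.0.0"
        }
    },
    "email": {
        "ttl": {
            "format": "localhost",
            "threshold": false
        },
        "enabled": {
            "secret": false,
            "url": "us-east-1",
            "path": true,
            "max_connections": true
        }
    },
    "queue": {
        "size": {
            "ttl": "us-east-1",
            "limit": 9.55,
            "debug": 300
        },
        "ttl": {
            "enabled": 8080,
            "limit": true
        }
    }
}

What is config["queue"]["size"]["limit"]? 9.55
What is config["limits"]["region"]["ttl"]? 1.11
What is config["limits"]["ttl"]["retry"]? "production"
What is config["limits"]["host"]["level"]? "redis://localhost"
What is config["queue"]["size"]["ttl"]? "us-east-1"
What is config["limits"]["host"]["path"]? 60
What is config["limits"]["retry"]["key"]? "development"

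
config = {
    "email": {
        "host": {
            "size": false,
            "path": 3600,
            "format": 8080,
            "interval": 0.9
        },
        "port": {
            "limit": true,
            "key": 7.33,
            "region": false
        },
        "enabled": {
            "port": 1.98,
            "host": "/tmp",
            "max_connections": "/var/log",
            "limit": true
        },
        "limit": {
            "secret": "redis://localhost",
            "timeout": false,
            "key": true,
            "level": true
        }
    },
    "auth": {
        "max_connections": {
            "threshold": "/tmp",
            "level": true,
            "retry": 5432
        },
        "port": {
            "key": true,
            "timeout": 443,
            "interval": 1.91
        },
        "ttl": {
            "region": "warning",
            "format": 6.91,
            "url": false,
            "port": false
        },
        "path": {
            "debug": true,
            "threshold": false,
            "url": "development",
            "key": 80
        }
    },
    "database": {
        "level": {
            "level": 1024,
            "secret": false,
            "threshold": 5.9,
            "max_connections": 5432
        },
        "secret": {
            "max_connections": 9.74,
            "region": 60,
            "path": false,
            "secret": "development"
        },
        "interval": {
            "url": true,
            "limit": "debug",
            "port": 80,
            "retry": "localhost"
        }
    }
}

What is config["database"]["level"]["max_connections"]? 5432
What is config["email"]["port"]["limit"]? True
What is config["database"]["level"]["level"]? 1024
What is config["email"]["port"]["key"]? 7.33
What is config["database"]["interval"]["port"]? 80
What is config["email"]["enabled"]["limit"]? True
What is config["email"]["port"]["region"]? False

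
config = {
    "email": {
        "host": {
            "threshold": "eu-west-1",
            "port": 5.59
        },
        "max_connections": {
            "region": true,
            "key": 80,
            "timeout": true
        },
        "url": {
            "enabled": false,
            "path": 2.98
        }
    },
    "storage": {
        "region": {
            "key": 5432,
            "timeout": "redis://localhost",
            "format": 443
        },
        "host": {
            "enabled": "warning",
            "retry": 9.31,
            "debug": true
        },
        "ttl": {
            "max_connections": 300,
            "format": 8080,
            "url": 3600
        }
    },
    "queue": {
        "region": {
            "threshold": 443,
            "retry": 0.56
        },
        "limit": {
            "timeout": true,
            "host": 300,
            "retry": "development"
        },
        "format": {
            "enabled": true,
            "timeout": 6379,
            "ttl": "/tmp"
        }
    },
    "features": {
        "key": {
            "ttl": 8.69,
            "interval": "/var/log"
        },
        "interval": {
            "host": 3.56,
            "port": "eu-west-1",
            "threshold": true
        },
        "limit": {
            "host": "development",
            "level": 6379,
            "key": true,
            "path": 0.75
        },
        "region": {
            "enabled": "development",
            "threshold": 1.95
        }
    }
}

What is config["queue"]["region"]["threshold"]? 443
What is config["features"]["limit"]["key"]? True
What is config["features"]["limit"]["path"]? 0.75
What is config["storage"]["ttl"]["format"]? 8080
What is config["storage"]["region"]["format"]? 443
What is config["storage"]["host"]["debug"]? True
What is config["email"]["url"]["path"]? 2.98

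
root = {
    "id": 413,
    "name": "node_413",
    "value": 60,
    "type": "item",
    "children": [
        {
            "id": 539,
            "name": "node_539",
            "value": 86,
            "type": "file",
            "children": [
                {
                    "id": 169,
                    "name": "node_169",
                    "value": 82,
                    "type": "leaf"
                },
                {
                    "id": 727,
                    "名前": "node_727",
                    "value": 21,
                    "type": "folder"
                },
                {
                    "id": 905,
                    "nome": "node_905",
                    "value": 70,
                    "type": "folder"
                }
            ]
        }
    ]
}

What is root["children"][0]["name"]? "node_539"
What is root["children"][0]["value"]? 86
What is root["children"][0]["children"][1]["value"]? 21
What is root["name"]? "node_413"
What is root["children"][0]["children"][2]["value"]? 70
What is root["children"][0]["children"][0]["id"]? 169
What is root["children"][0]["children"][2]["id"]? 905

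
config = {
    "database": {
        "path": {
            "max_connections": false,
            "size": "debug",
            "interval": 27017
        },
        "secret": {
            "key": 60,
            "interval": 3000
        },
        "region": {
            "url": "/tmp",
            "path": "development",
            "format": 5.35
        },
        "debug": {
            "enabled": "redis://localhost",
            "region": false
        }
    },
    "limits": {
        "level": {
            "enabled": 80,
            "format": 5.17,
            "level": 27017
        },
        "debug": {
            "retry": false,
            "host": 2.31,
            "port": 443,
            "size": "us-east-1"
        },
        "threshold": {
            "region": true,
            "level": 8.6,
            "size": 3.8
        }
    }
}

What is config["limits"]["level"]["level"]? 27017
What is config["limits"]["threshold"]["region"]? True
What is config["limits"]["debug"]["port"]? 443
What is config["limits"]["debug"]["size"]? "us-east-1"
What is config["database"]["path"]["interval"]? 27017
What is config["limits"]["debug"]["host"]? 2.31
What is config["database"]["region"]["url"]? "/tmp"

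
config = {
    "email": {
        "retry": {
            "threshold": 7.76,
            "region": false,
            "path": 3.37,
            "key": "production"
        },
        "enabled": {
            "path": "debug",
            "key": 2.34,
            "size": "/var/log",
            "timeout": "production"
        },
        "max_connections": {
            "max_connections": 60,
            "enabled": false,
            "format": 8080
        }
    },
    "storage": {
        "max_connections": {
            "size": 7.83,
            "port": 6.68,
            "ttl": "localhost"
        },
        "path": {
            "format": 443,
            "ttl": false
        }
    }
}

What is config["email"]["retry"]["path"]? 3.37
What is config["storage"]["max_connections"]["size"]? 7.83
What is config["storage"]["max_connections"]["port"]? 6.68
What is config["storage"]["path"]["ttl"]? False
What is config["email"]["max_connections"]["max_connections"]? 60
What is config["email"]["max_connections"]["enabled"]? False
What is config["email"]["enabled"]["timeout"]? "production"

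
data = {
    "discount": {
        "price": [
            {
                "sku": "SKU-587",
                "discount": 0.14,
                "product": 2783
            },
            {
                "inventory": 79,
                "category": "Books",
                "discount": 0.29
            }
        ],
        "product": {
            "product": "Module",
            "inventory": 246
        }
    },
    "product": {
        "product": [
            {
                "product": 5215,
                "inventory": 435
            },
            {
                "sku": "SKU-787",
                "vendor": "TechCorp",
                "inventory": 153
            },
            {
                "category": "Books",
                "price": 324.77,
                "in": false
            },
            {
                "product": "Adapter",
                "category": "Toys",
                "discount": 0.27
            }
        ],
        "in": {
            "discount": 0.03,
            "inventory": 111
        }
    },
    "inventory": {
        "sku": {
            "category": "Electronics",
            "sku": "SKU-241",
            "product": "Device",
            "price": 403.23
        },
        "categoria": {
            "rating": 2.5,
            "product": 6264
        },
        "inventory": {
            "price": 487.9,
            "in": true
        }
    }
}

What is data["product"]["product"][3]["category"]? "Toys"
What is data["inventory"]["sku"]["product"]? "Device"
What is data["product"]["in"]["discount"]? 0.03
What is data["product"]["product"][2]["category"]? "Books"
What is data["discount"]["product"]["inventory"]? 246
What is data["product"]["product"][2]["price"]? 324.77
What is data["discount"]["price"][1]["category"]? "Books"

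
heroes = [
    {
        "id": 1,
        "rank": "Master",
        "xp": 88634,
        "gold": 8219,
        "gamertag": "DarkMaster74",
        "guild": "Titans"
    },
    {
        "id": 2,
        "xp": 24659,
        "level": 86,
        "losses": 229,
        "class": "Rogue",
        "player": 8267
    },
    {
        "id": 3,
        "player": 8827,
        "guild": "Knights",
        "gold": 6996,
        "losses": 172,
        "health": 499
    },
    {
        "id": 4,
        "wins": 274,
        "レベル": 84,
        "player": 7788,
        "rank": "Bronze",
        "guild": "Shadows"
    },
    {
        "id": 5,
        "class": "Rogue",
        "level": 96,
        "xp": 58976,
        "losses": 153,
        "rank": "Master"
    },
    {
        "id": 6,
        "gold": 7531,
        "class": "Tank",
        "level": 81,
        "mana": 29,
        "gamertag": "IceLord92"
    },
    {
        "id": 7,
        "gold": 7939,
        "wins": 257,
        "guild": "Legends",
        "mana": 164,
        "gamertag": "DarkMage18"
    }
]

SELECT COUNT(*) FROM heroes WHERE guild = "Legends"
1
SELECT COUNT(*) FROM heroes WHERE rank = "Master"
2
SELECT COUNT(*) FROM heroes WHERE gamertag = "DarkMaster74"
1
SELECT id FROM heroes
[1, 2, 3, 4, 5, 6, 7]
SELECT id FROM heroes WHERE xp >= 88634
[1]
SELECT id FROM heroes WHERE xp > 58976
[1]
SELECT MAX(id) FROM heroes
7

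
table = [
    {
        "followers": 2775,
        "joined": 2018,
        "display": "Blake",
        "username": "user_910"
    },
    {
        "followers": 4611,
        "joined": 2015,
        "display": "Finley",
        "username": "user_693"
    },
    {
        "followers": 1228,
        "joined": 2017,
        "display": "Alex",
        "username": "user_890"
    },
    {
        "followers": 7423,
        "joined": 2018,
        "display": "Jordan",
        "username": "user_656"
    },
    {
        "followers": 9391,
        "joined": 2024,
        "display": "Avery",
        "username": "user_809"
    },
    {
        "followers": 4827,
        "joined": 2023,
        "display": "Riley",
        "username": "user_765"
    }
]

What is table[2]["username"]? "user_890"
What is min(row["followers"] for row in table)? 1228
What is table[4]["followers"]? 9391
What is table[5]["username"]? "user_765"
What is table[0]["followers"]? 2775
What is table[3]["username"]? "user_656"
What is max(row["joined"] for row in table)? 2024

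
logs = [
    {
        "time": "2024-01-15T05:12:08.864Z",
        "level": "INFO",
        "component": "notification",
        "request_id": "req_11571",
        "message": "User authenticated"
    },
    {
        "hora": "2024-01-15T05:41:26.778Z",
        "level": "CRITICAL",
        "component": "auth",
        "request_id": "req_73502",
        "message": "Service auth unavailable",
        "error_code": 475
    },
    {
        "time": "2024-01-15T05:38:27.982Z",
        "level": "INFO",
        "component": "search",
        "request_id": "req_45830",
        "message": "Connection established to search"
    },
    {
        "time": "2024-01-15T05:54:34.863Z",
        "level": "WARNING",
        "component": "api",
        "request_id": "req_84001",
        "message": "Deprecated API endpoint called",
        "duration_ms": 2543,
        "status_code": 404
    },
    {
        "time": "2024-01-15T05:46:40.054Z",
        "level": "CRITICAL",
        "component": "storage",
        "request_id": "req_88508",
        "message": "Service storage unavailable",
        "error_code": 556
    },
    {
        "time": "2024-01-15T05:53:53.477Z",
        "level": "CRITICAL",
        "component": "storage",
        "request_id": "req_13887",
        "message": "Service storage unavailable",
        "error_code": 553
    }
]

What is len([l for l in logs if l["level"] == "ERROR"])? 0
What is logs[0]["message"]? "User authenticated"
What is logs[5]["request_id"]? "req_13887"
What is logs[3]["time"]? "2024-01-15T05:54:34.863Z"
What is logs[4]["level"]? "CRITICAL"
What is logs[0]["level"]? "INFO"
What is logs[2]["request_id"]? "req_45830"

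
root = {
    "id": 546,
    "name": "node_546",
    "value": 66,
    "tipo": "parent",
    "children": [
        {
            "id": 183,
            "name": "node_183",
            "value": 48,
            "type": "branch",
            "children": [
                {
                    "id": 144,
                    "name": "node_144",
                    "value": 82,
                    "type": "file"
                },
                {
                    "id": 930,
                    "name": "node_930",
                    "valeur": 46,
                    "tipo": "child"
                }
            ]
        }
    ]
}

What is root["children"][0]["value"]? 48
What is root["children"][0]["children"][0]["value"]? 82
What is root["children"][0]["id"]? 183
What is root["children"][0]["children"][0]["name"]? "node_144"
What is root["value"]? 66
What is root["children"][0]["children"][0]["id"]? 144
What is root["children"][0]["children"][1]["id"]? 930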